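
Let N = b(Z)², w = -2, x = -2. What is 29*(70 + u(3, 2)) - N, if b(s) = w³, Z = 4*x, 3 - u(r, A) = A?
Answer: 1995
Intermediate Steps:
u(r, A) = 3 - A
Z = -8 (Z = 4*(-2) = -8)
b(s) = -8 (b(s) = (-2)³ = -8)
N = 64 (N = (-8)² = 64)
29*(70 + u(3, 2)) - N = 29*(70 + (3 - 1*2)) - 1*64 = 29*(70 + (3 - 2)) - 64 = 29*(70 + 1) - 64 = 29*71 - 64 = 2059 - 64 = 1995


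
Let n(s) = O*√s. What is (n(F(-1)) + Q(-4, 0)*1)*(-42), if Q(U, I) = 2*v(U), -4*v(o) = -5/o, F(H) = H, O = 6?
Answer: 105/4 - 252*I ≈ 26.25 - 252.0*I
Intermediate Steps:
v(o) = 5/(4*o) (v(o) = -(-5)/(4*o) = 5/(4*o))
Q(U, I) = 5/(2*U) (Q(U, I) = 2*(5/(4*U)) = 5/(2*U))
n(s) = 6*√s
(n(F(-1)) + Q(-4, 0)*1)*(-42) = (6*√(-1) + ((5/2)/(-4))*1)*(-42) = (6*I + ((5/2)*(-¼))*1)*(-42) = (6*I - 5/8*1)*(-42) = (6*I - 5/8)*(-42) = (-5/8 + 6*I)*(-42) = 105/4 - 252*I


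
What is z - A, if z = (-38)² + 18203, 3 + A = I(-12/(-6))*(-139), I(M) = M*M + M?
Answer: 20484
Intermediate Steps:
I(M) = M + M² (I(M) = M² + M = M + M²)
A = -837 (A = -3 + ((-12/(-6))*(1 - 12/(-6)))*(-139) = -3 + ((-12*(-1)/6)*(1 - 12*(-1)/6))*(-139) = -3 + ((-1*(-2))*(1 - 1*(-2)))*(-139) = -3 + (2*(1 + 2))*(-139) = -3 + (2*3)*(-139) = -3 + 6*(-139) = -3 - 834 = -837)
z = 19647 (z = 1444 + 18203 = 19647)
z - A = 19647 - 1*(-837) = 19647 + 837 = 20484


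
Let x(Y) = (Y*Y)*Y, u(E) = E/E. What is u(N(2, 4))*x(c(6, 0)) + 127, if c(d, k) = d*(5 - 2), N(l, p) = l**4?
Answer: 5959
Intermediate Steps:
u(E) = 1
c(d, k) = 3*d (c(d, k) = d*3 = 3*d)
x(Y) = Y**3 (x(Y) = Y**2*Y = Y**3)
u(N(2, 4))*x(c(6, 0)) + 127 = 1*(3*6)**3 + 127 = 1*18**3 + 127 = 1*5832 + 127 = 5832 + 127 = 5959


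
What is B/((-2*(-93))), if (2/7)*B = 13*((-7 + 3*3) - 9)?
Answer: -637/372 ≈ -1.7124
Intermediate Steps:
B = -637/2 (B = 7*(13*((-7 + 3*3) - 9))/2 = 7*(13*((-7 + 9) - 9))/2 = 7*(13*(2 - 9))/2 = 7*(13*(-7))/2 = (7/2)*(-91) = -637/2 ≈ -318.50)
B/((-2*(-93))) = -637/(2*((-2*(-93)))) = -637/2/186 = -637/2*1/186 = -637/372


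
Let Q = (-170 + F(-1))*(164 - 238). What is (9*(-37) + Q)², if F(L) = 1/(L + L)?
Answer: 150896656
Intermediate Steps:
F(L) = 1/(2*L)
Q = 12617 (Q = (-170 + (½)/(-1))*(164 - 238) = (-170 + (½)*(-1))*(-74) = (-170 - ½)*(-74) = -341/2*(-74) = 12617)
(9*(-37) + Q)² = (9*(-37) + 12617)² = (-333 + 12617)² = 12284² = 150896656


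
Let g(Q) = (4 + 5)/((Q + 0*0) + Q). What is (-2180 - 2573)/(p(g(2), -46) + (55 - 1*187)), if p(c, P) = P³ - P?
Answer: 4753/97422 ≈ 0.048788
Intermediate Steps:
g(Q) = 9/(2*Q) (g(Q) = 9/((Q + 0) + Q) = 9/(Q + Q) = 9/((2*Q)) = 9*(1/(2*Q)) = 9/(2*Q))
(-2180 - 2573)/(p(g(2), -46) + (55 - 1*187)) = (-2180 - 2573)/(((-46)³ - 1*(-46)) + (55 - 1*187)) = -4753/((-97336 + 46) + (55 - 187)) = -4753/(-97290 - 132) = -4753/(-97422) = -4753*(-1/97422) = 4753/97422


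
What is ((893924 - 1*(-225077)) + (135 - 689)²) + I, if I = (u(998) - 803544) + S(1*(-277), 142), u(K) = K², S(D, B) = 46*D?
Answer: 1605635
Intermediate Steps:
I = 179718 (I = (998² - 803544) + 46*(1*(-277)) = (996004 - 803544) + 46*(-277) = 192460 - 12742 = 179718)
((893924 - 1*(-225077)) + (135 - 689)²) + I = ((893924 - 1*(-225077)) + (135 - 689)²) + 179718 = ((893924 + 225077) + (-554)²) + 179718 = (1119001 + 306916) + 179718 = 1425917 + 179718 = 1605635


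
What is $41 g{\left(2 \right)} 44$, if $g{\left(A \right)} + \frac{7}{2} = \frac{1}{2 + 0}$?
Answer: $-5412$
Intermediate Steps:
$g{\left(A \right)} = -3$ ($g{\left(A \right)} = - \frac{7}{2} + \frac{1}{2 + 0} = - \frac{7}{2} + \frac{1}{2} = -3$)
$41 g{\left(2 \right)} 44 = 41 \left(-3\right) 44 = \left(-123\right) 44 = -5412$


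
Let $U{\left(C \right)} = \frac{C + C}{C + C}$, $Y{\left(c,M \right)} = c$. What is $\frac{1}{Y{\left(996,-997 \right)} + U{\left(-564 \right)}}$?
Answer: $\frac{1}{997} \approx 0.001003$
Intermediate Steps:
$U{\left(C \right)} = 1$ ($U{\left(C \right)} = \frac{2 C}{2 C} = 2 C \frac{1}{2 C} = 1$)
$\frac{1}{Y{\left(996,-997 \right)} + U{\left(-564 \right)}} = \frac{1}{996 + 1} = \frac{1}{997}$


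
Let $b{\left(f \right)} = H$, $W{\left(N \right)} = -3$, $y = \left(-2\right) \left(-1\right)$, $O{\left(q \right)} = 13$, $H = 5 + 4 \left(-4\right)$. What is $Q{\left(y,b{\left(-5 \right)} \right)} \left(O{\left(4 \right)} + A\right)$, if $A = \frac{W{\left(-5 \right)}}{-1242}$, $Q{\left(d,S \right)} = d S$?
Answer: $- \frac{59213}{207} \approx -286.05$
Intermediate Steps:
$H = -11$ ($H = 5 - 16 = -11$)
$y = 2$
$b{\left(f \right)} = -11$
$Q{\left(d,S \right)} = S d$
$A = \frac{1}{414}$ ($A = - \frac{3}{-1242} = \left(-3\right) \left(- \frac{1}{1242}\right) = \frac{1}{414} \approx 0.0024155$)
$Q{\left(y,b{\left(-5 \right)} \right)} \left(O{\left(4 \right)} + A\right) = \left(-11\right) 2 \left(13 + \frac{1}{414}\right) = \left(-22\right) \frac{5383}{414} = - \frac{59213}{207}$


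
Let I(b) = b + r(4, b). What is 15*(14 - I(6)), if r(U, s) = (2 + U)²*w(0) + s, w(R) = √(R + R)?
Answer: 30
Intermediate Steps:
w(R) = √2*√R (w(R) = √(2*R) = √2*√R)
r(U, s) = s (r(U, s) = (2 + U)²*(√2*√0) + s = (2 + U)²*(√2*0) + s = (2 + U)²*0 + s = 0 + s = s)
I(b) = 2*b (I(b) = b + b = 2*b)
15*(14 - I(6)) = 15*(14 - 2*6) = 15*(14 - 1*12) = 15*(14 - 12) = 15*2 = 30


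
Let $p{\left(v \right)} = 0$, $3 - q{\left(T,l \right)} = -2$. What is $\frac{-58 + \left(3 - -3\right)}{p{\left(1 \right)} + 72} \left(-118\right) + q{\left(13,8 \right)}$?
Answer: $\frac{812}{9} \approx 90.222$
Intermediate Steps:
$q{\left(T,l \right)} = 5$ ($q{\left(T,l \right)} = 3 - -2 = 3 + 2 = 5$)
$\frac{-58 + \left(3 - -3\right)}{p{\left(1 \right)} + 72} \left(-118\right) + q{\left(13,8 \right)} = \frac{-58 + \left(3 - -3\right)}{0 + 72} \left(-118\right) + 5 = \frac{-58 + \left(3 + 3\right)}{72} \left(-118\right) + 5 = \left(-58 + 6\right) \frac{1}{72} \left(-118\right) + 5 = \left(-52\right) \frac{1}{72} \left(-118\right) + 5 = \left(- \frac{13}{18}\right) \left(-118\right) + 5 = \frac{767}{9} + 5 = \frac{812}{9}$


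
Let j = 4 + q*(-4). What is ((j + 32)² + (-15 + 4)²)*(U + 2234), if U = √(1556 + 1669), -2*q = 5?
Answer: 4997458 + 11185*√129 ≈ 5.1245e+6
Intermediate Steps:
q = -5/2 (q = -½*5 = -5/2 ≈ -2.5000)
j = 14 (j = 4 - 5/2*(-4) = 4 + 10 = 14)
U = 5*√129 (U = √3225 = 5*√129 ≈ 56.789)
((j + 32)² + (-15 + 4)²)*(U + 2234) = ((14 + 32)² + (-15 + 4)²)*(5*√129 + 2234) = (46² + (-11)²)*(2234 + 5*√129) = (2116 + 121)*(2234 + 5*√129) = 2237*(2234 + 5*√129) = 4997458 + 11185*√129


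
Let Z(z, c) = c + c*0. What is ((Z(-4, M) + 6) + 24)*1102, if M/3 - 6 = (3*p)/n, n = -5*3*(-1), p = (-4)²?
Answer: 317376/5 ≈ 63475.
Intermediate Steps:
p = 16
n = 15 (n = -15*(-1) = 15)
M = 138/5 (M = 18 + 3*((3*16)/15) = 18 + 3*(48*(1/15)) = 18 + 3*(16/5) = 18 + 48/5 = 138/5 ≈ 27.600)
Z(z, c) = c (Z(z, c) = c + 0 = c)
((Z(-4, M) + 6) + 24)*1102 = ((138/5 + 6) + 24)*1102 = (168/5 + 24)*1102 = (288/5)*1102 = 317376/5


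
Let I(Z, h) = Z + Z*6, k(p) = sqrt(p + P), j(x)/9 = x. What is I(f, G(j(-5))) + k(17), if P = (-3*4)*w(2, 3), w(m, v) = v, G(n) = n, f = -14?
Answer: -98 + I*sqrt(19) ≈ -98.0 + 4.3589*I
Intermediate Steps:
j(x) = 9*x
P = -36 (P = -3*4*3 = -12*3 = -36)
k(p) = sqrt(-36 + p) (k(p) = sqrt(p - 36) = sqrt(-36 + p))
I(Z, h) = 7*Z (I(Z, h) = Z + 6*Z = 7*Z)
I(f, G(j(-5))) + k(17) = 7*(-14) + sqrt(-36 + 17) = -98 + sqrt(-19) = -98 + I*sqrt(19)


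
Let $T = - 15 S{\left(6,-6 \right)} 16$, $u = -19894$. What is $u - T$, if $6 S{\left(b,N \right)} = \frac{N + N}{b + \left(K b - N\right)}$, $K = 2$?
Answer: $-19914$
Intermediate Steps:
$S{\left(b,N \right)} = \frac{N}{3 \left(- N + 3 b\right)}$ ($S{\left(b,N \right)} = \frac{\left(N + N\right) \frac{1}{b - \left(N - 2 b\right)}}{6} = \frac{2 N \frac{1}{b - \left(N - 2 b\right)}}{6} = \frac{2 N \frac{1}{- N + 3 b}}{6} = \frac{N}{3 \left(- N + 3 b\right)}$)
$T = 20$ ($T = - 15 \cdot \frac{1}{3} \left(-6\right) \frac{1}{\left(-1\right) \left(-6\right) + 3 \cdot 6} \cdot 16 = - 15 \cdot \frac{1}{3} \left(-6\right) \frac{1}{6 + 18} \cdot 16 = - 15 \cdot \frac{1}{3} \left(-6\right) \frac{1}{24} \cdot 16 = \left(-15\right) \left(- \frac{1}{12}\right) 16 = \frac{5}{4} \cdot 16 = 20$)
$u - T = -19894 - 20 = -19914$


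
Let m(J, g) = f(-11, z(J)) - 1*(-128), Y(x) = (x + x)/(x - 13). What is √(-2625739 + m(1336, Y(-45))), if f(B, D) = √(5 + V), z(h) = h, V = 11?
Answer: I*√2625607 ≈ 1620.4*I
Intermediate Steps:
Y(x) = 2*x/(-13 + x) (Y(x) = (2*x)/(-13 + x) = 2*x/(-13 + x))
f(B, D) = 4 (f(B, D) = √(5 + 11) = √16 = 4)
m(J, g) = 132 (m(J, g) = 4 - 1*(-128) = 4 + 128 = 132)
√(-2625739 + m(1336, Y(-45))) = √(-2625739 + 132) = √(-2625607) = I*√2625607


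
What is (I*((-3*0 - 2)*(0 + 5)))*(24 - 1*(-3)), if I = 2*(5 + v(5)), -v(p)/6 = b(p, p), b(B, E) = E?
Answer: 13500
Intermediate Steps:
v(p) = -6*p
I = -50 (I = 2*(5 - 6*5) = 2*(5 - 30) = 2*(-25) = -50)
(I*((-3*0 - 2)*(0 + 5)))*(24 - 1*(-3)) = (-50*(-3*0 - 2)*(0 + 5))*(24 - 1*(-3)) = (-50*(0 - 2)*5)*(24 + 3) = -(-100)*5*27 = -50*(-10)*27 = 500*27 = 13500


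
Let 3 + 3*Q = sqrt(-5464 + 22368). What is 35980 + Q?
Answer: 35979 + 2*sqrt(4226)/3 ≈ 36022.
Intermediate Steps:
Q = -1 + 2*sqrt(4226)/3 (Q = -1 + sqrt(-5464 + 22368)/3 = -1 + sqrt(16904)/3 = -1 + (2*sqrt(4226))/3 = -1 + 2*sqrt(4226)/3 ≈ 42.338)
35980 + Q = 35980 + (-1 + 2*sqrt(4226)/3) = 35979 + 2*sqrt(4226)/3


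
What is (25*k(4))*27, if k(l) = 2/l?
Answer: 675/2 ≈ 337.50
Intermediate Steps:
(25*k(4))*27 = (25*(2/4))*27 = (25*(2*(¼)))*27 = (25*(½))*27 = (25/2)*27 = 675/2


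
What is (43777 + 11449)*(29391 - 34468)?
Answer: -280382402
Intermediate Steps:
(43777 + 11449)*(29391 - 34468) = 55226*(-5077) = -280382402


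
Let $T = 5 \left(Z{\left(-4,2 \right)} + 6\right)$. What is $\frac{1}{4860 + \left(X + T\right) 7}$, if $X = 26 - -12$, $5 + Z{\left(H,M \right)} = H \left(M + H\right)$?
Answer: $\frac{1}{5441} \approx 0.00018379$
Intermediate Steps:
$Z{\left(H,M \right)} = -5 + H \left(H + M\right)$ ($Z{\left(H,M \right)} = -5 + H \left(M + H\right) = -5 + H \left(H + M\right)$)
$T = 45$ ($T = 5 \left(\left(-5 + \left(-4\right)^{2} - 8\right) + 6\right) = 5 \left(\left(-5 + 16 - 8\right) + 6\right) = 5 \left(3 + 6\right) = 5 \cdot 9 = 45$)
$X = 38$ ($X = 26 + 12 = 38$)
$\frac{1}{4860 + \left(X + T\right) 7} = \frac{1}{4860 + \left(38 + 45\right) 7} = \frac{1}{4860 + 83 \cdot 7} = \frac{1}{4860 + 581} = \frac{1}{5441}$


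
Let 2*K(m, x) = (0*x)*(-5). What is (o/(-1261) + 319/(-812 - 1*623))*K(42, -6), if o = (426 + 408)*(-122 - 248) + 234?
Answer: 0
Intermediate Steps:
K(m, x) = 0 (K(m, x) = ((0*x)*(-5))/2 = (0*(-5))/2 = (1/2)*0 = 0)
o = -308346 (o = 834*(-370) + 234 = -308580 + 234 = -308346)
(o/(-1261) + 319/(-812 - 1*623))*K(42, -6) = (-308346/(-1261) + 319/(-812 - 1*623))*0 = (-308346*(-1/1261) + 319/(-812 - 623))*0 = (308346/1261 + 319/(-1435))*0 = (308346/1261 + 319*(-1/1435))*0 = (308346/1261 - 319/1435)*0 = (442074251/1809535)*0 = 0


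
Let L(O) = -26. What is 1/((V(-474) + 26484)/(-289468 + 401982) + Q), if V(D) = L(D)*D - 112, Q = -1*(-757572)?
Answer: 56257/42618747352 ≈ 1.3200e-6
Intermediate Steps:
Q = 757572
V(D) = -112 - 26*D (V(D) = -26*D - 112 = -112 - 26*D)
1/((V(-474) + 26484)/(-289468 + 401982) + Q) = 1/(((-112 - 26*(-474)) + 26484)/(-289468 + 401982) + 757572) = 1/(((-112 + 12324) + 26484)/112514 + 757572) = 1/((12212 + 26484)*(1/112514) + 757572) = 1/(38696*(1/112514) + 757572) = 1/(19348/56257 + 757572) = 1/(42618747352/56257) = 56257/42618747352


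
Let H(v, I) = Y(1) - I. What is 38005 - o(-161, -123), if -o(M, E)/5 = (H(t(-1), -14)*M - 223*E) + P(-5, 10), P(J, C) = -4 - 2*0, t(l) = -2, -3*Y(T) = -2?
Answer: 489970/3 ≈ 1.6332e+5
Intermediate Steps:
Y(T) = ⅔ (Y(T) = -⅓*(-2) = ⅔)
H(v, I) = ⅔ - I
P(J, C) = -4 (P(J, C) = -4 + 0 = -4)
o(M, E) = 20 + 1115*E - 220*M/3 (o(M, E) = -5*(((⅔ - 1*(-14))*M - 223*E) - 4) = -5*(((⅔ + 14)*M - 223*E) - 4) = -5*((44*M/3 - 223*E) - 4) = -5*((-223*E + 44*M/3) - 4) = -5*(-4 - 223*E + 44*M/3) = 20 + 1115*E - 220*M/3)
38005 - o(-161, -123) = 38005 - (20 + 1115*(-123) - 220/3*(-161)) = 38005 - (20 - 137145 + 35420/3) = 38005 - 1*(-375955/3) = 38005 + 375955/3 = 489970/3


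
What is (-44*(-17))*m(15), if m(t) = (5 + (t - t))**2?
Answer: 18700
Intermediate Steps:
m(t) = 25 (m(t) = (5 + 0)**2 = 5**2 = 25)
(-44*(-17))*m(15) = -44*(-17)*25 = 748*25 = 18700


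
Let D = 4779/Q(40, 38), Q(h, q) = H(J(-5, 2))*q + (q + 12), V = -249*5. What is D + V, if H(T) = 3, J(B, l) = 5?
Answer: -199401/164 ≈ -1215.9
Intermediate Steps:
V = -1245
Q(h, q) = 12 + 4*q (Q(h, q) = 3*q + (q + 12) = 3*q + (12 + q) = 12 + 4*q)
D = 4779/164 (D = 4779/(12 + 4*38) = 4779/(12 + 152) = 4779/164 ≈ 29.140)
D + V = 4779/164 - 1245 = -199401/164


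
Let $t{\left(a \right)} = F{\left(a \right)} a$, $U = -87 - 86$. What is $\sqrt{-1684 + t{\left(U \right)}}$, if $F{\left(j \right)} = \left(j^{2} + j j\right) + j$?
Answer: $i \sqrt{10327189} \approx 3213.6 i$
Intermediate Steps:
$F{\left(j \right)} = j + 2 j^{2}$ ($F{\left(j \right)} = \left(j^{2} + j^{2}\right) + j = 2 j^{2} + j = j + 2 j^{2}$)
$U = -173$ ($U = -87 - 86 = -173$)
$t{\left(a \right)} = a^{2} \left(1 + 2 a\right)$ ($t{\left(a \right)} = a \left(1 + 2 a\right) a = a^{2} \left(1 + 2 a\right)$)
$\sqrt{-1684 + t{\left(U \right)}} = \sqrt{-1684 + \left(-173\right)^{2} \left(1 + 2 \left(-173\right)\right)} = \sqrt{-1684 + 29929 \left(1 - 346\right)} = \sqrt{-1684 + 29929 \left(-345\right)} = \sqrt{-1684 - 10325505} = \sqrt{-10327189} = i \sqrt{10327189}$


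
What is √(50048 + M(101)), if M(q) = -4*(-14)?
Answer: 2*√12526 ≈ 223.84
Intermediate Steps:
M(q) = 56
√(50048 + M(101)) = √(50048 + 56) = √50104 = 2*√12526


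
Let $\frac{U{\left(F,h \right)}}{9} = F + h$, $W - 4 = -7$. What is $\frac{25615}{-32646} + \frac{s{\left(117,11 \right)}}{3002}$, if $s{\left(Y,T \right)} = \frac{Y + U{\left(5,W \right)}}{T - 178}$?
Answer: $- \frac{3211519405}{4091637441} \approx -0.7849$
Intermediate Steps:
$W = -3$ ($W = 4 - 7 = -3$)
$U{\left(F,h \right)} = 9 F + 9 h$ ($U{\left(F,h \right)} = 9 \left(F + h\right) = 9 F + 9 h$)
$s{\left(Y,T \right)} = \frac{18 + Y}{-178 + T}$ ($s{\left(Y,T \right)} = \frac{Y + \left(9 \cdot 5 + 9 \left(-3\right)\right)}{T - 178} = \frac{Y + \left(45 - 27\right)}{-178 + T} = \frac{Y + 18}{-178 + T} = \frac{18 + Y}{-178 + T}$)
$\frac{25615}{-32646} + \frac{s{\left(117,11 \right)}}{3002} = \frac{25615}{-32646} + \frac{\frac{1}{-178 + 11} \left(18 + 117\right)}{3002} = 25615 \left(- \frac{1}{32646}\right) + \frac{1}{-167} \cdot 135 \cdot \frac{1}{3002} = - \frac{25615}{32646} + \left(- \frac{1}{167}\right) 135 \cdot \frac{1}{3002} = - \frac{25615}{32646} - \frac{135}{501334} = - \frac{3211519405}{4091637441}$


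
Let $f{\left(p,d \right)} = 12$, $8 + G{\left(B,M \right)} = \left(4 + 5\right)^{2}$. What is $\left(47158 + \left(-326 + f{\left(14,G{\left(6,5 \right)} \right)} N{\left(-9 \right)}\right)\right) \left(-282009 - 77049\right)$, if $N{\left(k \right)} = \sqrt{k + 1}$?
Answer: $-16815404256 - 8617392 i \sqrt{2} \approx -1.6815 \cdot 10^{10} - 1.2187 \cdot 10^{7} i$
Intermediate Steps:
$G{\left(B,M \right)} = 73$ ($G{\left(B,M \right)} = -8 + \left(4 + 5\right)^{2} = -8 + 9^{2} = -8 + 81 = 73$)
$N{\left(k \right)} = \sqrt{1 + k}$
$\left(47158 + \left(-326 + f{\left(14,G{\left(6,5 \right)} \right)} N{\left(-9 \right)}\right)\right) \left(-282009 - 77049\right) = \left(47158 - \left(326 - 12 \sqrt{1 - 9}\right)\right) \left(-282009 - 77049\right) = \left(47158 - \left(326 - 12 \sqrt{-8}\right)\right) \left(-359058\right) = \left(47158 - \left(326 - 12 \cdot 2 i \sqrt{2}\right)\right) \left(-359058\right) = \left(47158 - \left(326 - 24 i \sqrt{2}\right)\right) \left(-359058\right) = \left(46832 + 24 i \sqrt{2}\right) \left(-359058\right) = -16815404256 - 8617392 i \sqrt{2}$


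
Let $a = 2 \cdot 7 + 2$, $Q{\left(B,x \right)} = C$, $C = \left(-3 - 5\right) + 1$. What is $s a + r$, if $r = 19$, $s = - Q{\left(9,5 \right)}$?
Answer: $131$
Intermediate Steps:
$C = -7$ ($C = -8 + 1 = -7$)
$Q{\left(B,x \right)} = -7$
$s = 7$ ($s = \left(-1\right) \left(-7\right) = 7$)
$a = 16$ ($a = 14 + 2 = 16$)
$s a + r = 7 \cdot 16 + 19 = 112 + 19 = 131$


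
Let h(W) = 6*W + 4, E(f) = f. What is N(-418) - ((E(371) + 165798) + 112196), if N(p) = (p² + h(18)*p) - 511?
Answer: -150968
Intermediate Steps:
h(W) = 4 + 6*W
N(p) = -511 + p² + 112*p (N(p) = (p² + (4 + 6*18)*p) - 511 = (p² + (4 + 108)*p) - 511 = (p² + 112*p) - 511 = -511 + p² + 112*p)
N(-418) - ((E(371) + 165798) + 112196) = (-511 + (-418)² + 112*(-418)) - ((371 + 165798) + 112196) = (-511 + 174724 - 46816) - (166169 + 112196) = 127397 - 1*278365 = 127397 - 278365 = -150968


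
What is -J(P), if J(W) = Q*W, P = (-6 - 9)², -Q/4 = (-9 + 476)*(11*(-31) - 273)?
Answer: -258064200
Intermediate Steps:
Q = 1146952 (Q = -4*(-9 + 476)*(11*(-31) - 273) = -1868*(-341 - 273) = -1868*(-614) = -4*(-286738) = 1146952)
P = 225 (P = (-15)² = 225)
J(W) = 1146952*W
-J(P) = -1146952*225 = -1*258064200 = -258064200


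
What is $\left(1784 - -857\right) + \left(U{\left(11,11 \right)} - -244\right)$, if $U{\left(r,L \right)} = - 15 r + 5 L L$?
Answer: $3325$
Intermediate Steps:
$U{\left(r,L \right)} = - 15 r + 5 L^{2}$
$\left(1784 - -857\right) + \left(U{\left(11,11 \right)} - -244\right) = \left(1784 - -857\right) + \left(\left(\left(-15\right) 11 + 5 \cdot 11^{2}\right) - -244\right) = \left(1784 + 857\right) + \left(\left(-165 + 5 \cdot 121\right) + 244\right) = 2641 + \left(\left(-165 + 605\right) + 244\right) = 2641 + \left(440 + 244\right) = 2641 + 684 = 3325$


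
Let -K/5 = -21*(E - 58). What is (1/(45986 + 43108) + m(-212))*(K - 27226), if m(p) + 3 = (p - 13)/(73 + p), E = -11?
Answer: 589657789139/12384066 ≈ 47614.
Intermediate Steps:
m(p) = -3 + (-13 + p)/(73 + p) (m(p) = -3 + (p - 13)/(73 + p) = -3 + (-13 + p)/(73 + p))
K = -7245 (K = -(-105)*(-11 - 58) = -(-105)*(-69) = -5*1449 = -7245)
(1/(45986 + 43108) + m(-212))*(K - 27226) = (1/(45986 + 43108) + 2*(-116 - 1*(-212))/(73 - 212))*(-7245 - 27226) = (1/89094 + 2*(-116 + 212)/(-139))*(-34471) = (1/89094 + 2*(-1/139)*96)*(-34471) = (1/89094 - 192/139)*(-34471) = -17105909/12384066*(-34471) = 589657789139/12384066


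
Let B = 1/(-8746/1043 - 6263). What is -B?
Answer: 1043/6541055 ≈ 0.00015945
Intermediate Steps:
B = -1043/6541055 (B = 1/(-8746*1/1043 - 6263) = 1/(-8746/1043 - 6263) = 1/(-6541055/1043) = -1043/6541055 ≈ -0.00015945)
-B = -1*(-1043/6541055) = 1043/6541055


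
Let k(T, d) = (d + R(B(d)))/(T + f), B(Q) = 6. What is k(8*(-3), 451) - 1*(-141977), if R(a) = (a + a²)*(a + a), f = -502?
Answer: 74678947/526 ≈ 1.4198e+5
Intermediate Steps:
R(a) = 2*a*(a + a²) (R(a) = (a + a²)*(2*a) = 2*a*(a + a²))
k(T, d) = (504 + d)/(-502 + T) (k(T, d) = (d + 2*6²*(1 + 6))/(T - 502) = (d + 2*36*7)/(-502 + T) = (d + 504)/(-502 + T) = (504 + d)/(-502 + T))
k(8*(-3), 451) - 1*(-141977) = (504 + 451)/(-502 + 8*(-3)) - 1*(-141977) = 955/(-502 - 24) + 141977 = 955/(-526) + 141977 = -1/526*955 + 141977 = -955/526 + 141977 = 74678947/526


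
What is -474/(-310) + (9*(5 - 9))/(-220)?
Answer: 2886/1705 ≈ 1.6927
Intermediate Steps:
-474/(-310) + (9*(5 - 9))/(-220) = -474*(-1/310) + (9*(-4))*(-1/220) = 237/155 - 36*(-1/220) = 237/155 + 9/55 = 2886/1705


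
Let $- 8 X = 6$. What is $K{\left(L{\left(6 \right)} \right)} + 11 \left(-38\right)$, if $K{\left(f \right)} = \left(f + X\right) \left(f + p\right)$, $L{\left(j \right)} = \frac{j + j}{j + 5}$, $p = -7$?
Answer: $- \frac{203287}{484} \approx -420.01$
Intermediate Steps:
$X = - \frac{3}{4}$ ($X = \left(- \frac{1}{8}\right) 6 = - \frac{3}{4} \approx -0.75$)
$L{\left(j \right)} = \frac{2 j}{5 + j}$
$K{\left(f \right)} = \left(-7 + f\right) \left(- \frac{3}{4} + f\right)$ ($K{\left(f \right)} = \left(f - \frac{3}{4}\right) \left(f - 7\right) = \left(- \frac{3}{4} + f\right) \left(-7 + f\right) = \left(-7 + f\right) \left(- \frac{3}{4} + f\right)$)
$K{\left(L{\left(6 \right)} \right)} + 11 \left(-38\right) = \left(\frac{21}{4} + \left(2 \cdot 6 \frac{1}{5 + 6}\right)^{2} - \frac{31 \cdot 2 \cdot 6 \frac{1}{5 + 6}}{4}\right) + 11 \left(-38\right) = \left(\frac{21}{4} + \left(2 \cdot 6 \cdot \frac{1}{11}\right)^{2} - \frac{31 \cdot 2 \cdot 6 \cdot \frac{1}{11}}{4}\right) - 418 = \left(\frac{21}{4} + \left(\frac{12}{11}\right)^{2} - \frac{93}{11}\right) - 418 = \left(\frac{21}{4} + \frac{144}{121} - \frac{93}{11}\right) - 418 = - \frac{975}{484} - 418 = - \frac{203287}{484}$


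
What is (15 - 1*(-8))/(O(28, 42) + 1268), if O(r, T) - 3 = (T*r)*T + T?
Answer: 23/50705 ≈ 0.00045360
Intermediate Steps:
O(r, T) = 3 + T + r*T² (O(r, T) = 3 + ((T*r)*T + T) = 3 + (r*T² + T) = 3 + (T + r*T²) = 3 + T + r*T²)
(15 - 1*(-8))/(O(28, 42) + 1268) = (15 - 1*(-8))/((3 + 42 + 28*42²) + 1268) = (15 + 8)/((3 + 42 + 28*1764) + 1268) = 23/((3 + 42 + 49392) + 1268) = 23/(49437 + 1268) = 23/50705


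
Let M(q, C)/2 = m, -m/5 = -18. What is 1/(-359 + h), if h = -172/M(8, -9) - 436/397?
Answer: -17865/6450226 ≈ -0.0027697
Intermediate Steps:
m = 90 (m = -5*(-18) = 90)
M(q, C) = 180 (M(q, C) = 2*90 = 180)
h = -36691/17865 (h = -172/180 - 436/397 = -172*1/180 - 436*1/397 = -43/45 - 436/397 = -36691/17865 ≈ -2.0538)
1/(-359 + h) = 1/(-359 - 36691/17865) = 1/(-6450226/17865) = -17865/6450226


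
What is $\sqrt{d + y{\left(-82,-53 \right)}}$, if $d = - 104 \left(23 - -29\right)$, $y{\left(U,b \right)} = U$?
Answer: $3 i \sqrt{610} \approx 74.094 i$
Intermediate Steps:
$d = -5408$ ($d = - 104 \left(23 + \left(-21 + 50\right)\right) = - 104 \left(23 + 29\right) = \left(-104\right) 52 = -5408$)
$\sqrt{d + y{\left(-82,-53 \right)}} = \sqrt{-5408 - 82} = \sqrt{-5490} = 3 i \sqrt{610}$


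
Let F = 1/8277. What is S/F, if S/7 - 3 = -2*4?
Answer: -289695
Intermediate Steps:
F = 1/8277 ≈ 0.00012082
S = -35 (S = 21 + 7*(-2*4) = 21 + 7*(-8) = 21 - 56 = -35)
S/F = -35/(1/8277) = 8277*(-35) = -289695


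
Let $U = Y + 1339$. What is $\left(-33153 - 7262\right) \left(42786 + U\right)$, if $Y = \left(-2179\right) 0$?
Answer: $-1783311875$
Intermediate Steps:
$Y = 0$
$U = 1339$ ($U = 0 + 1339 = 1339$)
$\left(-33153 - 7262\right) \left(42786 + U\right) = \left(-33153 - 7262\right) \left(42786 + 1339\right) = \left(-40415\right) 44125 = -1783311875$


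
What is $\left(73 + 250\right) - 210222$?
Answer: $-209899$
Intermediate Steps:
$\left(73 + 250\right) - 210222 = 323 - 210222 = -209899$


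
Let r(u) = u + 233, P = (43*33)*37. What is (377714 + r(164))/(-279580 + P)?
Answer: -378111/227077 ≈ -1.6651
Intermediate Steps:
P = 52503 (P = 1419*37 = 52503)
r(u) = 233 + u
(377714 + r(164))/(-279580 + P) = (377714 + (233 + 164))/(-279580 + 52503) = (377714 + 397)/(-227077) = 378111*(-1/227077) = -378111/227077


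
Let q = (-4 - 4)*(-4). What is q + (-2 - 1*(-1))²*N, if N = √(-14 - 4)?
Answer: 32 + 3*I*√2 ≈ 32.0 + 4.2426*I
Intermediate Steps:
q = 32 (q = -8*(-4) = 32)
N = 3*I*√2 (N = √(-18) = 3*I*√2 ≈ 4.2426*I)
q + (-2 - 1*(-1))²*N = 32 + (-2 - 1*(-1))²*(3*I*√2) = 32 + (-2 + 1)²*(3*I*√2) = 32 + (-1)²*(3*I*√2) = 32 + 1*(3*I*√2) = 32 + 3*I*√2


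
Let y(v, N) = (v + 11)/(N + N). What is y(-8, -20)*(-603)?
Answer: 1809/40 ≈ 45.225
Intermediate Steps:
y(v, N) = (11 + v)/(2*N) (y(v, N) = (11 + v)/((2*N)) = (11 + v)*(1/(2*N)) = (11 + v)/(2*N))
y(-8, -20)*(-603) = ((½)*(11 - 8)/(-20))*(-603) = ((½)*(-1/20)*3)*(-603) = -3/40*(-603) = 1809/40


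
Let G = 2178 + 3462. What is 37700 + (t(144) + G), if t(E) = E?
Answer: 43484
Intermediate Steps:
G = 5640
37700 + (t(144) + G) = 37700 + (144 + 5640) = 37700 + 5784 = 43484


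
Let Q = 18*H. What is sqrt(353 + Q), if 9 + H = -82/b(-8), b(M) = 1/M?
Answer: 13*sqrt(71) ≈ 109.54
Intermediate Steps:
H = 647 (H = -9 - 82/(1/(-8)) = -9 - 82/(-1/8) = -9 - 82*(-8) = -9 + 656 = 647)
Q = 11646 (Q = 18*647 = 11646)
sqrt(353 + Q) = sqrt(353 + 11646) = sqrt(11999) = 13*sqrt(71)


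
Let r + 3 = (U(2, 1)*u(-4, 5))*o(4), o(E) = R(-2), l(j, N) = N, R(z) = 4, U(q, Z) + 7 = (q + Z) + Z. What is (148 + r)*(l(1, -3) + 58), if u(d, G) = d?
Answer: 10615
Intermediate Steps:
U(q, Z) = -7 + q + 2*Z (U(q, Z) = -7 + ((q + Z) + Z) = -7 + ((Z + q) + Z) = -7 + (q + 2*Z) = -7 + q + 2*Z)
o(E) = 4
r = 45 (r = -3 + ((-7 + 2 + 2*1)*(-4))*4 = -3 + ((-7 + 2 + 2)*(-4))*4 = -3 - 3*(-4)*4 = -3 + 12*4 = -3 + 48 = 45)
(148 + r)*(l(1, -3) + 58) = (148 + 45)*(-3 + 58) = 193*55 = 10615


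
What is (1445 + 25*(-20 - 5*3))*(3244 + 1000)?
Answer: 2419080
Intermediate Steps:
(1445 + 25*(-20 - 5*3))*(3244 + 1000) = (1445 + 25*(-20 - 15))*4244 = (1445 + 25*(-35))*4244 = (1445 - 875)*4244 = 570*4244 = 2419080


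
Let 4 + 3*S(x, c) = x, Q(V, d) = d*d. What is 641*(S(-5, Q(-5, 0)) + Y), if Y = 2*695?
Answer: 889067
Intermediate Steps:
Q(V, d) = d²
Y = 1390
S(x, c) = -4/3 + x/3
641*(S(-5, Q(-5, 0)) + Y) = 641*((-4/3 + (⅓)*(-5)) + 1390) = 641*((-4/3 - 5/3) + 1390) = 641*(-3 + 1390) = 641*1387 = 889067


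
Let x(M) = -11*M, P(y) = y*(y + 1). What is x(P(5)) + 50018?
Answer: 49688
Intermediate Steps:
P(y) = y*(1 + y)
x(P(5)) + 50018 = -55*(1 + 5) + 50018 = -55*6 + 50018 = -11*30 + 50018 = -330 + 50018 = 49688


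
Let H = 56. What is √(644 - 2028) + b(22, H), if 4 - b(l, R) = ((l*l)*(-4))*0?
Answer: 4 + 2*I*√346 ≈ 4.0 + 37.202*I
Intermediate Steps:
b(l, R) = 4 (b(l, R) = 4 - (l*l)*(-4)*0 = 4 - l²*(-4)*0 = 4 - (-4*l²)*0 = 4 - 1*0 = 4 + 0 = 4)
√(644 - 2028) + b(22, H) = √(644 - 2028) + 4 = √(-1384) + 4 = 2*I*√346 + 4 = 4 + 2*I*√346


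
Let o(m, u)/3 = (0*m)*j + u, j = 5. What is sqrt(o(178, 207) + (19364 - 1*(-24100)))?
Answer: sqrt(44085) ≈ 209.96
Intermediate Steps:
o(m, u) = 3*u (o(m, u) = 3*((0*m)*5 + u) = 3*(0*5 + u) = 3*(0 + u) = 3*u)
sqrt(o(178, 207) + (19364 - 1*(-24100))) = sqrt(3*207 + (19364 - 1*(-24100))) = sqrt(621 + (19364 + 24100)) = sqrt(621 + 43464) = sqrt(44085)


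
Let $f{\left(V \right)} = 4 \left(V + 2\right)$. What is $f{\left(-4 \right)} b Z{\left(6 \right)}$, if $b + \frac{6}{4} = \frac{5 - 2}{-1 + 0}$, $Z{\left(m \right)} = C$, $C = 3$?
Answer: $108$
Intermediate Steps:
$f{\left(V \right)} = 8 + 4 V$ ($f{\left(V \right)} = 4 \left(2 + V\right) = 8 + 4 V$)
$Z{\left(m \right)} = 3$
$b = - \frac{9}{2}$ ($b = - \frac{3}{2} + \frac{5 - 2}{-1 + 0} = - \frac{3}{2} + \frac{3}{-1} = - \frac{3}{2} + 3 \left(-1\right) = - \frac{3}{2} - 3 = - \frac{9}{2} \approx -4.5$)
$f{\left(-4 \right)} b Z{\left(6 \right)} = \left(8 + 4 \left(-4\right)\right) \left(- \frac{9}{2}\right) 3 = \left(8 - 16\right) \left(- \frac{9}{2}\right) 3 = \left(-8\right) \left(- \frac{9}{2}\right) 3 = 36 \cdot 3 = 108$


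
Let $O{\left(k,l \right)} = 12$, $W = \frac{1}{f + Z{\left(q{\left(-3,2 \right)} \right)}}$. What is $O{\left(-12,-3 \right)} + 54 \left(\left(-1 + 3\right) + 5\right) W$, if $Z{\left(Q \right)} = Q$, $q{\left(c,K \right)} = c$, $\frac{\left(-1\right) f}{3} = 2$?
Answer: $-30$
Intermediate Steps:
$f = -6$ ($f = \left(-3\right) 2 = -6$)
$W = - \frac{1}{9}$ ($W = \frac{1}{-6 - 3} = \frac{1}{-9} = - \frac{1}{9} \approx -0.11111$)
$O{\left(-12,-3 \right)} + 54 \left(\left(-1 + 3\right) + 5\right) W = 12 + 54 \left(\left(-1 + 3\right) + 5\right) \left(- \frac{1}{9}\right) = 12 + 54 \left(2 + 5\right) \left(- \frac{1}{9}\right) = 12 + 54 \cdot 7 \left(- \frac{1}{9}\right) = 12 + 54 \left(- \frac{7}{9}\right) = 12 - 42 = -30$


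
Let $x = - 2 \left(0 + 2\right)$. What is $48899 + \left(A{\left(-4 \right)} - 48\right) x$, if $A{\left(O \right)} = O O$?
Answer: $49027$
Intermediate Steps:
$A{\left(O \right)} = O^{2}$
$x = -4$ ($x = \left(-2\right) 2 = -4$)
$48899 + \left(A{\left(-4 \right)} - 48\right) x = 48899 + \left(\left(-4\right)^{2} - 48\right) \left(-4\right) = 48899 + \left(16 - 48\right) \left(-4\right) = 48899 - -128 = 48899 + 128 = 49027$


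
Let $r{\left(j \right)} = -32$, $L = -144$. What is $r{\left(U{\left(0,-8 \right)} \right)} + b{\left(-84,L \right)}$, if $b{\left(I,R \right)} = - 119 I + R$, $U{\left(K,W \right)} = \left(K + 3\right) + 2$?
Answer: $9820$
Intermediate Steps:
$U{\left(K,W \right)} = 5 + K$ ($U{\left(K,W \right)} = \left(3 + K\right) + 2 = 5 + K$)
$b{\left(I,R \right)} = R - 119 I$
$r{\left(U{\left(0,-8 \right)} \right)} + b{\left(-84,L \right)} = -32 - -9852 = -32 + \left(-144 + 9996\right) = -32 + 9852 = 9820$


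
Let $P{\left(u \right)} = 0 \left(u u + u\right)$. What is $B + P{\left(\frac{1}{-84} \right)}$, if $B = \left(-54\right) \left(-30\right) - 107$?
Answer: $1513$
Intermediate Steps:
$P{\left(u \right)} = 0$ ($P{\left(u \right)} = 0 \left(u^{2} + u\right) = 0 \left(u + u^{2}\right) = 0$)
$B = 1513$ ($B = 1620 - 107 = 1513$)
$B + P{\left(\frac{1}{-84} \right)} = 1513 + 0 = 1513$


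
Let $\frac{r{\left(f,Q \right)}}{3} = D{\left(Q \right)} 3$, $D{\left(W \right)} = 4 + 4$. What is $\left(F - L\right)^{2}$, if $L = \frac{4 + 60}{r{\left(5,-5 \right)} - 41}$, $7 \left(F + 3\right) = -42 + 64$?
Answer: $\frac{173889}{47089} \approx 3.6928$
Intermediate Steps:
$D{\left(W \right)} = 8$
$r{\left(f,Q \right)} = 72$ ($r{\left(f,Q \right)} = 3 \cdot 8 \cdot 3 = 3 \cdot 24 = 72$)
$F = \frac{1}{7}$ ($F = -3 + \frac{-42 + 64}{7} = -3 + \frac{1}{7} \cdot 22 = -3 + \frac{22}{7} = \frac{1}{7} \approx 0.14286$)
$L = \frac{64}{31}$ ($L = \frac{4 + 60}{72 - 41} = \frac{64}{31} \approx 2.0645$)
$\left(F - L\right)^{2} = \left(\frac{1}{7} - \frac{64}{31}\right)^{2} = \left(- \frac{417}{217}\right)^{2} = \frac{173889}{47089}$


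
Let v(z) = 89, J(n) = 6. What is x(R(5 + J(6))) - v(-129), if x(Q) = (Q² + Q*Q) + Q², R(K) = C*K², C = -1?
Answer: 43834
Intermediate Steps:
R(K) = -K²
x(Q) = 3*Q² (x(Q) = (Q² + Q²) + Q² = 2*Q² + Q² = 3*Q²)
x(R(5 + J(6))) - v(-129) = 3*(-(5 + 6)²)² - 1*89 = 3*(-1*11²)² - 89 = 3*(-1*121)² - 89 = 3*(-121)² - 89 = 3*14641 - 89 = 43923 - 89 = 43834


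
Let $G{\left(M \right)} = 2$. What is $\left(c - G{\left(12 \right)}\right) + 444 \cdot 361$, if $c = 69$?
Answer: $160351$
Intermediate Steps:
$\left(c - G{\left(12 \right)}\right) + 444 \cdot 361 = \left(69 - 2\right) + 444 \cdot 361 = \left(69 - 2\right) + 160284 = 67 + 160284 = 160351$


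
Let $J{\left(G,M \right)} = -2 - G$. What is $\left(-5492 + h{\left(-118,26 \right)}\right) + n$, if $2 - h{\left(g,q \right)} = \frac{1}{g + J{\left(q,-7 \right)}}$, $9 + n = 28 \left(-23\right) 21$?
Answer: $- \frac{2777357}{146} \approx -19023.0$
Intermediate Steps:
$n = -13533$ ($n = -9 + 28 \left(-23\right) 21 = -9 - 13524 = -13533$)
$h{\left(g,q \right)} = 2 - \frac{1}{-2 + g - q}$ ($h{\left(g,q \right)} = 2 - \frac{1}{g - \left(2 + q\right)} = 2 - \frac{1}{-2 + g - q}$)
$\left(-5492 + h{\left(-118,26 \right)}\right) + n = \left(-5492 + \frac{5 - -236 + 2 \cdot 26}{2 + 26 - -118}\right) - 13533 = \left(-5492 + \frac{5 + 236 + 52}{2 + 26 + 118}\right) - 13533 = \left(-5492 + \frac{1}{146} \cdot 293\right) - 13533 = \left(-5492 + \frac{293}{146}\right) - 13533 = - \frac{801539}{146} - 13533 = - \frac{2777357}{146}$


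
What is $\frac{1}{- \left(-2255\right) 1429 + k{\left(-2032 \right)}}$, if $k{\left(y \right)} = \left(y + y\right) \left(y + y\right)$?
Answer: $\frac{1}{19738491} \approx 5.0662 \cdot 10^{-8}$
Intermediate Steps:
$k{\left(y \right)} = 4 y^{2}$ ($k{\left(y \right)} = 2 y 2 y = 4 y^{2}$)
$\frac{1}{- \left(-2255\right) 1429 + k{\left(-2032 \right)}} = \frac{1}{- \left(-2255\right) 1429 + 4 \left(-2032\right)^{2}} = \frac{1}{\left(-1\right) \left(-3222395\right) + 4 \cdot 4129024} = \frac{1}{3222395 + 16516096} = \frac{1}{19738491}$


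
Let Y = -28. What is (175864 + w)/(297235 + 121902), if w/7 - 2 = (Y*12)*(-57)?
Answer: 309942/419137 ≈ 0.73948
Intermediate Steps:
w = 134078 (w = 14 + 7*(-28*12*(-57)) = 14 + 7*(-336*(-57)) = 14 + 7*19152 = 14 + 134064 = 134078)
(175864 + w)/(297235 + 121902) = (175864 + 134078)/(297235 + 121902) = 309942/419137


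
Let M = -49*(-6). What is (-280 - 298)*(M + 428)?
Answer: -417316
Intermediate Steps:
M = 294
(-280 - 298)*(M + 428) = (-280 - 298)*(294 + 428) = -578*722 = -417316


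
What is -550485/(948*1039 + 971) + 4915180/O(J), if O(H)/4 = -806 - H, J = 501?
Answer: -1212241312580/1288627501 ≈ -940.72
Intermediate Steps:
O(H) = -3224 - 4*H (O(H) = 4*(-806 - H) = -3224 - 4*H)
-550485/(948*1039 + 971) + 4915180/O(J) = -550485/(948*1039 + 971) + 4915180/(-3224 - 4*501) = -550485/(984972 + 971) + 4915180/(-3224 - 2004) = -550485/985943 + 4915180/(-5228) = -550485*1/985943 + 4915180*(-1/5228) = -550485/985943 - 1228795/1307 = -1212241312580/1288627501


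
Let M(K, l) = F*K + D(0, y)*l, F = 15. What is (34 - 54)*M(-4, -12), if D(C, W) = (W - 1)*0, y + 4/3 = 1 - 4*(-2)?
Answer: 1200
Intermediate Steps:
y = 23/3 (y = -4/3 + (1 - 4*(-2)) = -4/3 + (1 + 8) = -4/3 + 9 = 23/3 ≈ 7.6667)
D(C, W) = 0 (D(C, W) = (-1 + W)*0 = 0)
M(K, l) = 15*K (M(K, l) = 15*K + 0*l = 15*K + 0 = 15*K)
(34 - 54)*M(-4, -12) = (34 - 54)*(15*(-4)) = -20*(-60) = 1200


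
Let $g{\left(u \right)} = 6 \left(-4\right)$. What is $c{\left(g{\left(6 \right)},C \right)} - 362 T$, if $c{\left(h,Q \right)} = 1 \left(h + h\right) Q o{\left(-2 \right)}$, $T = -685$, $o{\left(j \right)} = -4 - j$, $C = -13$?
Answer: $246722$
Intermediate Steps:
$g{\left(u \right)} = -24$
$c{\left(h,Q \right)} = - 4 Q h$ ($c{\left(h,Q \right)} = 1 \left(h + h\right) Q \left(-4 - -2\right) = 1 \cdot 2 h Q \left(-4 + 2\right) = 1 \cdot 2 Q h \left(-2\right) = 2 Q h \left(-2\right) = - 4 Q h$)
$c{\left(g{\left(6 \right)},C \right)} - 362 T = \left(-4\right) \left(-13\right) \left(-24\right) - -247970 = -1248 + 247970 = 246722$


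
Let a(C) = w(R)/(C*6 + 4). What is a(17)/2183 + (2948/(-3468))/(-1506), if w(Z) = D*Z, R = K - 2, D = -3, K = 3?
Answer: 41655805/75534207849 ≈ 0.00055148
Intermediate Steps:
R = 1 (R = 3 - 2 = 1)
w(Z) = -3*Z
a(C) = -3/(4 + 6*C) (a(C) = (-3*1)/(C*6 + 4) = -3/(6*C + 4) = -3/(4 + 6*C))
a(17)/2183 + (2948/(-3468))/(-1506) = -3/(4 + 6*17)/2183 + (2948/(-3468))/(-1506) = -3/(4 + 102)*(1/2183) + (2948*(-1/3468))*(-1/1506) = -3/106*(1/2183) - 737/867*(-1/1506) = -3*1/106*(1/2183) + 737/1305702 = -3/106*1/2183 + 737/1305702 = -3/231398 + 737/1305702 = 41655805/75534207849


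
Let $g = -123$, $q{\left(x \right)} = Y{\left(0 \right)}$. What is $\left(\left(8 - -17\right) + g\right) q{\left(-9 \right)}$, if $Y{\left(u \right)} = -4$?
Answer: $392$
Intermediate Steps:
$q{\left(x \right)} = -4$
$\left(\left(8 - -17\right) + g\right) q{\left(-9 \right)} = \left(\left(8 - -17\right) - 123\right) \left(-4\right) = \left(\left(8 + 17\right) - 123\right) \left(-4\right) = \left(25 - 123\right) \left(-4\right) = \left(-98\right) \left(-4\right) = 392$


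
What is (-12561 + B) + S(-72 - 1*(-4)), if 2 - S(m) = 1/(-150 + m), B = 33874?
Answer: 4646671/218 ≈ 21315.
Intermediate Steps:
S(m) = 2 - 1/(-150 + m)
(-12561 + B) + S(-72 - 1*(-4)) = (-12561 + 33874) + (-301 + 2*(-72 - 1*(-4)))/(-150 + (-72 - 1*(-4))) = 21313 + (-301 + 2*(-72 + 4))/(-150 + (-72 + 4)) = 21313 + (-301 + 2*(-68))/(-150 - 68) = 21313 + (-301 - 136)/(-218) = 21313 - 1/218*(-437) = 21313 + 437/218 = 4646671/218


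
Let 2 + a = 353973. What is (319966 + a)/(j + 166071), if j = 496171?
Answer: 673937/662242 ≈ 1.0177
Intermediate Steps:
a = 353971 (a = -2 + 353973 = 353971)
(319966 + a)/(j + 166071) = (319966 + 353971)/(496171 + 166071) = 673937/662242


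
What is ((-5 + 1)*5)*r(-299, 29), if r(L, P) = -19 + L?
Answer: 6360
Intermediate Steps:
((-5 + 1)*5)*r(-299, 29) = ((-5 + 1)*5)*(-19 - 299) = -4*5*(-318) = -20*(-318) = 6360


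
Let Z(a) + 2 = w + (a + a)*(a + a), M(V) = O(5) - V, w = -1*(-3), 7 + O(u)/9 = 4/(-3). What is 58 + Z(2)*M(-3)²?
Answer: 88186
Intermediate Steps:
O(u) = -75 (O(u) = -63 + 9*(4/(-3)) = -63 + 9*(4*(-⅓)) = -63 + 9*(-4/3) = -63 - 12 = -75)
w = 3
M(V) = -75 - V
Z(a) = 1 + 4*a² (Z(a) = -2 + (3 + (a + a)*(a + a)) = -2 + (3 + (2*a)*(2*a)) = -2 + (3 + 4*a²) = 1 + 4*a²)
58 + Z(2)*M(-3)² = 58 + (1 + 4*2²)*(-75 - 1*(-3))² = 58 + (1 + 4*4)*(-75 + 3)² = 58 + (1 + 16)*(-72)² = 58 + 17*5184 = 58 + 88128 = 88186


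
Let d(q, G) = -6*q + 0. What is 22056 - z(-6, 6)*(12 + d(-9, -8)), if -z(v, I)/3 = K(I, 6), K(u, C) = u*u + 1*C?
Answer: 30372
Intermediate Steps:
K(u, C) = C + u² (K(u, C) = u² + C = C + u²)
z(v, I) = -18 - 3*I² (z(v, I) = -3*(6 + I²) = -18 - 3*I²)
d(q, G) = -6*q
22056 - z(-6, 6)*(12 + d(-9, -8)) = 22056 - (-18 - 3*6²)*(12 - 6*(-9)) = 22056 - (-18 - 3*36)*(12 + 54) = 22056 - (-18 - 108)*66 = 22056 - (-126)*66 = 22056 - 1*(-8316) = 22056 + 8316 = 30372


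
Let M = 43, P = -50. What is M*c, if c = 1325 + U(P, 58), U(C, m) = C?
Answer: 54825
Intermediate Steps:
c = 1275 (c = 1325 - 50 = 1275)
M*c = 43*1275 = 54825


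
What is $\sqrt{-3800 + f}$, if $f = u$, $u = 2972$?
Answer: $6 i \sqrt{23} \approx 28.775 i$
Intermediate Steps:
$f = 2972$
$\sqrt{-3800 + f} = \sqrt{-3800 + 2972} = \sqrt{-828} = 6 i \sqrt{23}$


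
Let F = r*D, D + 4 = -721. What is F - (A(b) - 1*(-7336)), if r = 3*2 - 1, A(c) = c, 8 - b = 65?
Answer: -10904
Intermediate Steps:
b = -57 (b = 8 - 1*65 = 8 - 65 = -57)
D = -725 (D = -4 - 721 = -725)
r = 5 (r = 6 - 1 = 5)
F = -3625 (F = 5*(-725) = -3625)
F - (A(b) - 1*(-7336)) = -3625 - (-57 - 1*(-7336)) = -3625 - (-57 + 7336) = -3625 - 1*7279 = -3625 - 7279 = -10904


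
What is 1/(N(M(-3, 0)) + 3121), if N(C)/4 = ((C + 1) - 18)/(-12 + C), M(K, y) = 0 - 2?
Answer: 7/21885 ≈ 0.00031985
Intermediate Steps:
M(K, y) = -2
N(C) = 4*(-17 + C)/(-12 + C) (N(C) = 4*(((C + 1) - 18)/(-12 + C)) = 4*(((1 + C) - 18)/(-12 + C)) = 4*((-17 + C)/(-12 + C)) = 4*(-17 + C)/(-12 + C))
1/(N(M(-3, 0)) + 3121) = 1/(4*(-17 - 2)/(-12 - 2) + 3121) = 1/(4*(-19)/(-14) + 3121) = 1/(4*(-1/14)*(-19) + 3121) = 1/(38/7 + 3121) = 1/(21885/7) = 7/21885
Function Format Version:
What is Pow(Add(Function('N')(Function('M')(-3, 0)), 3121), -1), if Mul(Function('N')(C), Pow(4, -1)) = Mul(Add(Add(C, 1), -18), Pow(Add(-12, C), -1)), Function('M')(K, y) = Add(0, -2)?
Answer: Rational(7, 21885) ≈ 0.00031985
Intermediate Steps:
Function('M')(K, y) = -2
Function('N')(C) = Mul(4, Pow(Add(-12, C), -1), Add(-17, C)) (Function('N')(C) = Mul(4, Mul(Add(Add(C, 1), -18), Pow(Add(-12, C), -1))) = Mul(4, Mul(Add(Add(1, C), -18), Pow(Add(-12, C), -1))) = Mul(4, Mul(Add(-17, C), Pow(Add(-12, C), -1))) = Mul(4, Mul(Pow(Add(-12, C), -1), Add(-17, C))) = Mul(4, Pow(Add(-12, C), -1), Add(-17, C)))
Pow(Add(Function('N')(Function('M')(-3, 0)), 3121), -1) = Pow(Add(Mul(4, Pow(Add(-12, -2), -1), Add(-17, -2)), 3121), -1) = Pow(Add(Mul(4, Pow(-14, -1), -19), 3121), -1) = Pow(Add(Mul(4, Rational(-1, 14), -19), 3121), -1) = Pow(Add(Rational(38, 7), 3121), -1) = Pow(Rational(21885, 7), -1) = Rational(7, 21885)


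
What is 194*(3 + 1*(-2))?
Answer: 194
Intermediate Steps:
194*(3 + 1*(-2)) = 194*(3 - 2) = 194*1 = 194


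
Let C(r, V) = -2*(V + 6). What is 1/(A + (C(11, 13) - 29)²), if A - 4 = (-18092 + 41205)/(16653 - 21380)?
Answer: 163/731562 ≈ 0.00022281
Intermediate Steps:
C(r, V) = -12 - 2*V (C(r, V) = -2*(6 + V) = -12 - 2*V)
A = -145/163 (A = 4 + (-18092 + 41205)/(16653 - 21380) = 4 + 23113/(-4727) = 4 + 23113*(-1/4727) = 4 - 797/163 = -145/163 ≈ -0.88957)
1/(A + (C(11, 13) - 29)²) = 1/(-145/163 + ((-12 - 2*13) - 29)²) = 1/(-145/163 + ((-12 - 26) - 29)²) = 1/(-145/163 + (-38 - 29)²) = 1/(-145/163 + (-67)²) = 1/(-145/163 + 4489) = 1/(731562/163) = 163/731562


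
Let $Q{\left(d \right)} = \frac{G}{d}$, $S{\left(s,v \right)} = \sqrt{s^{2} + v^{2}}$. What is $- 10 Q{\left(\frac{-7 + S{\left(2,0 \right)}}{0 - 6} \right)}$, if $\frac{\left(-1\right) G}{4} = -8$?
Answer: $-384$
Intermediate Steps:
$G = 32$ ($G = \left(-4\right) \left(-8\right) = 32$)
$Q{\left(d \right)} = \frac{32}{d}$
$- 10 Q{\left(\frac{-7 + S{\left(2,0 \right)}}{0 - 6} \right)} = - 10 \frac{32}{\left(-7 + \sqrt{2^{2} + 0^{2}}\right) \frac{1}{0 - 6}} = - 10 \frac{32}{\left(-7 + \sqrt{4 + 0}\right) \frac{1}{-6}} = - 10 \frac{32}{\left(-7 + \sqrt{4}\right) \left(- \frac{1}{6}\right)} = - 10 \frac{32}{\left(-7 + 2\right) \left(- \frac{1}{6}\right)} = - 10 \frac{32}{\left(-5\right) \left(- \frac{1}{6}\right)} = - 10 \frac{32}{\frac{5}{6}} = - 10 \cdot 32 \cdot \frac{6}{5} = \left(-10\right) \frac{192}{5} = -384$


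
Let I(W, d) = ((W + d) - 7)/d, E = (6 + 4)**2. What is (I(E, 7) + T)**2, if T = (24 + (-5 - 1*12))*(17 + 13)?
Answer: 2464900/49 ≈ 50304.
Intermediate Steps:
E = 100 (E = 10**2 = 100)
I(W, d) = (-7 + W + d)/d
T = 210 (T = (24 + (-5 - 12))*30 = (24 - 17)*30 = 7*30 = 210)
(I(E, 7) + T)**2 = ((-7 + 100 + 7)/7 + 210)**2 = ((1/7)*100 + 210)**2 = (100/7 + 210)**2 = (1570/7)**2 = 2464900/49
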